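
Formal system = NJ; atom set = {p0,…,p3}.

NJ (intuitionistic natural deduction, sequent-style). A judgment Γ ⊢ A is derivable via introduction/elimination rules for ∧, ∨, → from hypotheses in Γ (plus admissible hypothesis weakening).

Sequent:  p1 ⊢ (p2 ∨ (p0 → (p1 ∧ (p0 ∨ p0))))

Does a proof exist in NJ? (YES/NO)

Derivation trace:
[∨I₂] p1 ⊢ (p2 ∨ (p0 → (p1 ∧ (p0 ∨ p0))))
  [→I] p1 ⊢ (p0 → (p1 ∧ (p0 ∨ p0)))
    [∧I] p1, p0 ⊢ (p1 ∧ (p0 ∨ p0))
      [Ax] p1 ⊢ p1
      [∨I₁] p0 ⊢ (p0 ∨ p0)
        [Ax] p0 ⊢ p0

Result: YES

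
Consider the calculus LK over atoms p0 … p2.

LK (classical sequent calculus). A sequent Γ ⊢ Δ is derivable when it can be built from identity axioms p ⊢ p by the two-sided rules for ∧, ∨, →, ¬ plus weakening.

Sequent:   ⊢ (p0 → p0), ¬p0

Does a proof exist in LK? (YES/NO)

Proof tree:
[¬R]  ⊢ (p0 → p0), ¬p0
  [WL] p0 ⊢ (p0 → p0)
    [→R]  ⊢ (p0 → p0)
      [Ax] p0 ⊢ p0

Result: YES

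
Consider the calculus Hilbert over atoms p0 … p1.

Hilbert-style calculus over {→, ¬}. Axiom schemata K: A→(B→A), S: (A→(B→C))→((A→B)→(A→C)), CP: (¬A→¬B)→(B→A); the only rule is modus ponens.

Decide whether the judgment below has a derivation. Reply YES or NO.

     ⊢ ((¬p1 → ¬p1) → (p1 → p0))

Enumerate valuations to refute Γ ⊢ Δ:
  v=00: Γ:[] Δ:[((¬p1 → ¬p1) → (p1 → p0))=T] refutes=False
  v=01: Γ:[] Δ:[((¬p1 → ¬p1) → (p1 → p0))=F] refutes=True  ← countermodel

Result: NO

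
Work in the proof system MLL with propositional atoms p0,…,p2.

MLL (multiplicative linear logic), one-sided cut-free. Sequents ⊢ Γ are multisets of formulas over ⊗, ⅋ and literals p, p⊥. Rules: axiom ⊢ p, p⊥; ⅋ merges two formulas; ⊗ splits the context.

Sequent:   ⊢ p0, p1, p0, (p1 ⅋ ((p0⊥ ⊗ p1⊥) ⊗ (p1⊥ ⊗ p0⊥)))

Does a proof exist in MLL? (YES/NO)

Derivation (root first):
[⅋]  ⊢ p0, p1, p0, (p1 ⅋ ((p0⊥ ⊗ p1⊥) ⊗ (p1⊥ ⊗ p0⊥)))
  [⊗]  ⊢ p0, p1, p1, p0, ((p0⊥ ⊗ p1⊥) ⊗ (p1⊥ ⊗ p0⊥))
    [⊗]  ⊢ p0, p1, (p0⊥ ⊗ p1⊥)
      [Ax]  ⊢ p0, p0⊥
      [Ax]  ⊢ p1, p1⊥
    [⊗]  ⊢ p1, p0, (p1⊥ ⊗ p0⊥)
      [Ax]  ⊢ p1, p1⊥
      [Ax]  ⊢ p0, p0⊥

Result: YES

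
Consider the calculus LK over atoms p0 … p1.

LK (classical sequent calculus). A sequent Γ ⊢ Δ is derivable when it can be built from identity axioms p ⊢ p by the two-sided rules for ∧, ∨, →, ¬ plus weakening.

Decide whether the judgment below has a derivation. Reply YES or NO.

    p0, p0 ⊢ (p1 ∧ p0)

Enumerate valuations to refute Γ ⊢ Δ:
  v=00: Γ:[p0=F, p0=F] Δ:[(p1 ∧ p0)=F] refutes=False
  v=01: Γ:[p0=F, p0=F] Δ:[(p1 ∧ p0)=F] refutes=False
  v=10: Γ:[p0=T, p0=T] Δ:[(p1 ∧ p0)=F] refutes=True  ← countermodel

Result: NO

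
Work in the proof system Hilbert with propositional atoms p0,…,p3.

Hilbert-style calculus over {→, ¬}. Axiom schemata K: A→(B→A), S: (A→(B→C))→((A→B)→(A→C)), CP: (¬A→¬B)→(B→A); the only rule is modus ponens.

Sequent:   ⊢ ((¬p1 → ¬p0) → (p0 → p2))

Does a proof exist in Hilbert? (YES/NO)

Enumerate valuations to refute Γ ⊢ Δ:
  v=0000: Γ:[] Δ:[((¬p1 → ¬p0) → (p0 → p2))=T] refutes=False
  v=0001: Γ:[] Δ:[((¬p1 → ¬p0) → (p0 → p2))=T] refutes=False
  v=0010: Γ:[] Δ:[((¬p1 → ¬p0) → (p0 → p2))=T] refutes=False
  v=0011: Γ:[] Δ:[((¬p1 → ¬p0) → (p0 → p2))=T] refutes=False
  v=0100: Γ:[] Δ:[((¬p1 → ¬p0) → (p0 → p2))=T] refutes=False
  v=0101: Γ:[] Δ:[((¬p1 → ¬p0) → (p0 → p2))=T] refutes=False
  v=0110: Γ:[] Δ:[((¬p1 → ¬p0) → (p0 → p2))=T] refutes=False
  v=0111: Γ:[] Δ:[((¬p1 → ¬p0) → (p0 → p2))=T] refutes=False
  v=1000: Γ:[] Δ:[((¬p1 → ¬p0) → (p0 → p2))=T] refutes=False
  v=1001: Γ:[] Δ:[((¬p1 → ¬p0) → (p0 → p2))=T] refutes=False
  v=1010: Γ:[] Δ:[((¬p1 → ¬p0) → (p0 → p2))=T] refutes=False
  v=1011: Γ:[] Δ:[((¬p1 → ¬p0) → (p0 → p2))=T] refutes=False
  v=1100: Γ:[] Δ:[((¬p1 → ¬p0) → (p0 → p2))=F] refutes=True  ← countermodel

Result: NO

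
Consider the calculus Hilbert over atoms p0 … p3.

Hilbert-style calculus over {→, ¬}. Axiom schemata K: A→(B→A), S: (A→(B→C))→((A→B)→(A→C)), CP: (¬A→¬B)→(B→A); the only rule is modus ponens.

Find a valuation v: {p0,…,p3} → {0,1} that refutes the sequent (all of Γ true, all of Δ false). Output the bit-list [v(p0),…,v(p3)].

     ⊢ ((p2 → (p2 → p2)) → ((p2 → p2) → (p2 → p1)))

Enumerate valuations to refute Γ ⊢ Δ:
  v=0000: Γ:[] Δ:[((p2 → (p2 → p2)) → ((p2 → p2) → (p2 → p1)))=T] refutes=False
  v=0001: Γ:[] Δ:[((p2 → (p2 → p2)) → ((p2 → p2) → (p2 → p1)))=T] refutes=False
  v=0010: Γ:[] Δ:[((p2 → (p2 → p2)) → ((p2 → p2) → (p2 → p1)))=F] refutes=True  ← countermodel

Result: [0, 0, 1, 0]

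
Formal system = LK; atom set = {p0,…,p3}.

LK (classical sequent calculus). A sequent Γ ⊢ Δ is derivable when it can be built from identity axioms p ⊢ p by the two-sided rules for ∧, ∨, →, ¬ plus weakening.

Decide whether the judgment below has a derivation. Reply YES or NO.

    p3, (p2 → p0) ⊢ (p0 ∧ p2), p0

Search for a countermodel by truth-table:
  v=0000: Γ:[p3=F, (p2 → p0)=T] Δ:[(p0 ∧ p2)=F, p0=F] refutes=False
  v=0001: Γ:[p3=T, (p2 → p0)=T] Δ:[(p0 ∧ p2)=F, p0=F] refutes=True  ← countermodel

Result: NO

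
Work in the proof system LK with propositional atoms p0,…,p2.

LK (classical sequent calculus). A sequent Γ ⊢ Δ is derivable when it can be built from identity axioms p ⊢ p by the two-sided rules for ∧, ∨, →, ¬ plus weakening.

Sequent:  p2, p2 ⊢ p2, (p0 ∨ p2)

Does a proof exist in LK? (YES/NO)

Derivation (root first):
[∨R] p2, p2 ⊢ p2, (p0 ∨ p2)
  [WR] p2, p2 ⊢ p2, p0, p2
    [WR] p2, p2 ⊢ p2, p0
      [WL] p2, p2 ⊢ p2
        [Ax] p2 ⊢ p2

Result: YES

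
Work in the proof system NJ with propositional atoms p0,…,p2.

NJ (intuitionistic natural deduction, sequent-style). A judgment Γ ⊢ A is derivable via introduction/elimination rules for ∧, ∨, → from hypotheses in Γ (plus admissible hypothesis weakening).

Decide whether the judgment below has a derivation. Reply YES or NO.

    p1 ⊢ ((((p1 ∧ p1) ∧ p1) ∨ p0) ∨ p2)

Proof tree:
[∨I₁] p1 ⊢ ((((p1 ∧ p1) ∧ p1) ∨ p0) ∨ p2)
  [∨I₁] p1 ⊢ (((p1 ∧ p1) ∧ p1) ∨ p0)
    [∧I] p1 ⊢ ((p1 ∧ p1) ∧ p1)
      [∧I] p1 ⊢ (p1 ∧ p1)
        [Ax] p1 ⊢ p1
        [Ax] p1 ⊢ p1
      [Ax] p1 ⊢ p1

Result: YES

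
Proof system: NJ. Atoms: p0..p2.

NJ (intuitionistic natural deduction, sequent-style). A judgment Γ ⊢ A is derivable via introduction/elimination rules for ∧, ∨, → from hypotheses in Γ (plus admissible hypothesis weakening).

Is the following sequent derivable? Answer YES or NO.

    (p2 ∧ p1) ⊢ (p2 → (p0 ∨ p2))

Derivation trace:
[Wk] (p2 ∧ p1) ⊢ (p2 → (p0 ∨ p2))
  [→I]  ⊢ (p2 → (p0 ∨ p2))
    [∨I₂] p2 ⊢ (p0 ∨ p2)
      [Ax] p2 ⊢ p2

Result: YES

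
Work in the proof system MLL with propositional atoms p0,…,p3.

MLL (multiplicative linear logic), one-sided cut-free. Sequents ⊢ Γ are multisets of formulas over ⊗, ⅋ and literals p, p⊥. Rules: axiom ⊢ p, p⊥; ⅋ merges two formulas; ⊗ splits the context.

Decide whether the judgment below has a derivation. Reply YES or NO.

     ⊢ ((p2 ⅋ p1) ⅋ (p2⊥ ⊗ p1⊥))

Derivation trace:
[⅋]  ⊢ ((p2 ⅋ p1) ⅋ (p2⊥ ⊗ p1⊥))
  [⅋]  ⊢ (p2⊥ ⊗ p1⊥), (p2 ⅋ p1)
    [⊗]  ⊢ p2, p1, (p2⊥ ⊗ p1⊥)
      [Ax]  ⊢ p2, p2⊥
      [Ax]  ⊢ p1, p1⊥

Result: YES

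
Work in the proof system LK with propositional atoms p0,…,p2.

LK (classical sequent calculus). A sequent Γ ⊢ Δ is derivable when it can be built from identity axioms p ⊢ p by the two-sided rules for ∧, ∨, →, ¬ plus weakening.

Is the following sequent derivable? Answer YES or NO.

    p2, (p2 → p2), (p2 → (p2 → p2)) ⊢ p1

Search for a countermodel by truth-table:
  v=000: Γ:[p2=F, (p2 → p2)=T, (p2 → (p2 → p2))=T] Δ:[p1=F] refutes=False
  v=001: Γ:[p2=T, (p2 → p2)=T, (p2 → (p2 → p2))=T] Δ:[p1=F] refutes=True  ← countermodel

Result: NO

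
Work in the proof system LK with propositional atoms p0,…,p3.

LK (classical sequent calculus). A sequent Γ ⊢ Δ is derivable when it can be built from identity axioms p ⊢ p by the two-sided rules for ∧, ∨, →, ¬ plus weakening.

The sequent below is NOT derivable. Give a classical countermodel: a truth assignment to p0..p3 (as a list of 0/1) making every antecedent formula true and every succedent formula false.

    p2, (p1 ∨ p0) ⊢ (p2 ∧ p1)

Enumerate valuations to refute Γ ⊢ Δ:
  v=0000: Γ:[p2=F, (p1 ∨ p0)=F] Δ:[(p2 ∧ p1)=F] refutes=False
  v=0001: Γ:[p2=F, (p1 ∨ p0)=F] Δ:[(p2 ∧ p1)=F] refutes=False
  v=0010: Γ:[p2=T, (p1 ∨ p0)=F] Δ:[(p2 ∧ p1)=F] refutes=False
  v=0011: Γ:[p2=T, (p1 ∨ p0)=F] Δ:[(p2 ∧ p1)=F] refutes=False
  v=0100: Γ:[p2=F, (p1 ∨ p0)=T] Δ:[(p2 ∧ p1)=F] refutes=False
  v=0101: Γ:[p2=F, (p1 ∨ p0)=T] Δ:[(p2 ∧ p1)=F] refutes=False
  v=0110: Γ:[p2=T, (p1 ∨ p0)=T] Δ:[(p2 ∧ p1)=T] refutes=False
  v=0111: Γ:[p2=T, (p1 ∨ p0)=T] Δ:[(p2 ∧ p1)=T] refutes=False
  v=1000: Γ:[p2=F, (p1 ∨ p0)=T] Δ:[(p2 ∧ p1)=F] refutes=False
  v=1001: Γ:[p2=F, (p1 ∨ p0)=T] Δ:[(p2 ∧ p1)=F] refutes=False
  v=1010: Γ:[p2=T, (p1 ∨ p0)=T] Δ:[(p2 ∧ p1)=F] refutes=True  ← countermodel

Result: [1, 0, 1, 0]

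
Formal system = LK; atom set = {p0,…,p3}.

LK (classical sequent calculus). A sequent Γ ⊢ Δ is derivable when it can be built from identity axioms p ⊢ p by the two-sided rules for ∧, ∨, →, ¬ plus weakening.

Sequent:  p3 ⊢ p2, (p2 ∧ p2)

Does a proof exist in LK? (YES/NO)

Search for a countermodel by truth-table:
  v=0000: Γ:[p3=F] Δ:[p2=F, (p2 ∧ p2)=F] refutes=False
  v=0001: Γ:[p3=T] Δ:[p2=F, (p2 ∧ p2)=F] refutes=True  ← countermodel

Result: NO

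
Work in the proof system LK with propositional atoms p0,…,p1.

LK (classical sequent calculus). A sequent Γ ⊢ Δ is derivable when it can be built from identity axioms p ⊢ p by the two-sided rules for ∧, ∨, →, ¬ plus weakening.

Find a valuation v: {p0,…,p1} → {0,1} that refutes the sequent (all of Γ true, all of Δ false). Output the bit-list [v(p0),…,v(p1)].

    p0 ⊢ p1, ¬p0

Truth-table refutation:
  v=00: Γ:[p0=F] Δ:[p1=F, ¬p0=T] refutes=False
  v=01: Γ:[p0=F] Δ:[p1=T, ¬p0=T] refutes=False
  v=10: Γ:[p0=T] Δ:[p1=F, ¬p0=F] refutes=True  ← countermodel

Result: [1, 0]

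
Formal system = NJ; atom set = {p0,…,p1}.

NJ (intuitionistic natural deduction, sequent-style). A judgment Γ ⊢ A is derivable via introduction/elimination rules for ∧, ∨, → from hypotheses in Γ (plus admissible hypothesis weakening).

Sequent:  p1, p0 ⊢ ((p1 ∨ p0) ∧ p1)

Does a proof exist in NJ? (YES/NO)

Proof tree:
[∧I] p1, p0 ⊢ ((p1 ∨ p0) ∧ p1)
  [∨I₂] p0 ⊢ (p1 ∨ p0)
    [Ax] p0 ⊢ p0
  [Ax] p1 ⊢ p1

Result: YES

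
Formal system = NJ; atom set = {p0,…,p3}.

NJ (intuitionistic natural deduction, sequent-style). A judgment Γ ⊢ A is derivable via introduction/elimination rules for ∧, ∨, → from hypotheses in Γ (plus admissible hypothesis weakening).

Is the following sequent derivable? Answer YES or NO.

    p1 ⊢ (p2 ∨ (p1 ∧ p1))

Derivation (root first):
[∨I₂] p1 ⊢ (p2 ∨ (p1 ∧ p1))
  [∧I] p1 ⊢ (p1 ∧ p1)
    [Ax] p1 ⊢ p1
    [Ax] p1 ⊢ p1

Result: YES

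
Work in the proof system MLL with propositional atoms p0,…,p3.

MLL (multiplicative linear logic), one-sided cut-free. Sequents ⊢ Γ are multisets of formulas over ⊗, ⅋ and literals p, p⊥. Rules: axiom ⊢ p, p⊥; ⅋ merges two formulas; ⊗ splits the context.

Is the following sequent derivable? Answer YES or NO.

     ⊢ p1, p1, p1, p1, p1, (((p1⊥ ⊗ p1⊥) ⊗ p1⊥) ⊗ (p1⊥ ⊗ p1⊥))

Derivation trace:
[⊗]  ⊢ p1, p1, p1, p1, p1, (((p1⊥ ⊗ p1⊥) ⊗ p1⊥) ⊗ (p1⊥ ⊗ p1⊥))
  [⊗]  ⊢ p1, p1, p1, ((p1⊥ ⊗ p1⊥) ⊗ p1⊥)
    [⊗]  ⊢ p1, p1, (p1⊥ ⊗ p1⊥)
      [Ax]  ⊢ p1, p1⊥
      [Ax]  ⊢ p1, p1⊥
    [Ax]  ⊢ p1, p1⊥
  [⊗]  ⊢ p1, p1, (p1⊥ ⊗ p1⊥)
    [Ax]  ⊢ p1, p1⊥
    [Ax]  ⊢ p1, p1⊥

Result: YES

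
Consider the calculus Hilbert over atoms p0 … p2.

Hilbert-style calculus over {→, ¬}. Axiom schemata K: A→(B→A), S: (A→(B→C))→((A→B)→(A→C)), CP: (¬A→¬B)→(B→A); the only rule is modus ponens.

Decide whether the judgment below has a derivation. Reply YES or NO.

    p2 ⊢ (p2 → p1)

Truth-table refutation:
  v=000: Γ:[p2=F] Δ:[(p2 → p1)=T] refutes=False
  v=001: Γ:[p2=T] Δ:[(p2 → p1)=F] refutes=True  ← countermodel

Result: NO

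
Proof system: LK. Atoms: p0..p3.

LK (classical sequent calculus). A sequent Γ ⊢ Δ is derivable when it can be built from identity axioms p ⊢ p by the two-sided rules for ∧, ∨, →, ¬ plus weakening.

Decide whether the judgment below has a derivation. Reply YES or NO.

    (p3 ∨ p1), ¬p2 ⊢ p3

Truth-table refutation:
  v=0000: Γ:[(p3 ∨ p1)=F, ¬p2=T] Δ:[p3=F] refutes=False
  v=0001: Γ:[(p3 ∨ p1)=T, ¬p2=T] Δ:[p3=T] refutes=False
  v=0010: Γ:[(p3 ∨ p1)=F, ¬p2=F] Δ:[p3=F] refutes=False
  v=0011: Γ:[(p3 ∨ p1)=T, ¬p2=F] Δ:[p3=T] refutes=False
  v=0100: Γ:[(p3 ∨ p1)=T, ¬p2=T] Δ:[p3=F] refutes=True  ← countermodel

Result: NO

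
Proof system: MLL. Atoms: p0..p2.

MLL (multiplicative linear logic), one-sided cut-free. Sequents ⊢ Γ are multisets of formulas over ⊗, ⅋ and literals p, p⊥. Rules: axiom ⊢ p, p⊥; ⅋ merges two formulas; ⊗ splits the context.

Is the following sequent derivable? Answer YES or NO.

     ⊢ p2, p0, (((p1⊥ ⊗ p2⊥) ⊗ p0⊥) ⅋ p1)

Proof tree:
[⅋]  ⊢ p2, p0, (((p1⊥ ⊗ p2⊥) ⊗ p0⊥) ⅋ p1)
  [⊗]  ⊢ p1, p2, p0, ((p1⊥ ⊗ p2⊥) ⊗ p0⊥)
    [⊗]  ⊢ p1, p2, (p1⊥ ⊗ p2⊥)
      [Ax]  ⊢ p1, p1⊥
      [Ax]  ⊢ p2, p2⊥
    [Ax]  ⊢ p0, p0⊥

Result: YES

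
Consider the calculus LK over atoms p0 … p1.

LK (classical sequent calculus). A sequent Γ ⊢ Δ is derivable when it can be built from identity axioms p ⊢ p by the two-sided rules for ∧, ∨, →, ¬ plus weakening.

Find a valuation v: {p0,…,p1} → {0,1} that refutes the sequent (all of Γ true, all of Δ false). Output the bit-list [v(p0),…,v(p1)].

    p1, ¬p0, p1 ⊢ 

Truth-table refutation:
  v=00: Γ:[p1=F, ¬p0=T, p1=F] Δ:[] refutes=False
  v=01: Γ:[p1=T, ¬p0=T, p1=T] Δ:[] refutes=True  ← countermodel

Result: [0, 1]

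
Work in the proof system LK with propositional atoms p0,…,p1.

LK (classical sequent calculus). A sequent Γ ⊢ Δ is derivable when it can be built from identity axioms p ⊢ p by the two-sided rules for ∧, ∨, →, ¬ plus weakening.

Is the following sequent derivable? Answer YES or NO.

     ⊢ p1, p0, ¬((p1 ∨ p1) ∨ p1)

Derivation trace:
[¬R]  ⊢ p1, p0, ¬((p1 ∨ p1) ∨ p1)
  [∨L] ((p1 ∨ p1) ∨ p1) ⊢ p1, p0
    [∨L] (p1 ∨ p1) ⊢ p1
      [Ax] p1 ⊢ p1
      [Ax] p1 ⊢ p1
    [WR] p1 ⊢ p1, p0
      [Ax] p1 ⊢ p1

Result: YES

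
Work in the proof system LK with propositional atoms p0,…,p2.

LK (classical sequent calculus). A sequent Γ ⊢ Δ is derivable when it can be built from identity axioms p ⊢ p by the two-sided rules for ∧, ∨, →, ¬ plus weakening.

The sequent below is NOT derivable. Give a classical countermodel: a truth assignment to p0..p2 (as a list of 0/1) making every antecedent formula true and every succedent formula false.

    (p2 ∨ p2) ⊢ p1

Enumerate valuations to refute Γ ⊢ Δ:
  v=000: Γ:[(p2 ∨ p2)=F] Δ:[p1=F] refutes=False
  v=001: Γ:[(p2 ∨ p2)=T] Δ:[p1=F] refutes=True  ← countermodel

Result: [0, 0, 1]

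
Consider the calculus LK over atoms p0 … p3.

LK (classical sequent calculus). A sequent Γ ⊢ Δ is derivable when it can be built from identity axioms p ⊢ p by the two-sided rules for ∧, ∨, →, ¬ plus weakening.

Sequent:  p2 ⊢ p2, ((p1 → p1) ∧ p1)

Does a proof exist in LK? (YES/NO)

Derivation trace:
[∧R] p2 ⊢ p2, ((p1 → p1) ∧ p1)
  [→R]  ⊢ (p1 → p1)
    [Ax] p1 ⊢ p1
  [WR] p2 ⊢ p2, p1
    [Ax] p2 ⊢ p2

Result: YES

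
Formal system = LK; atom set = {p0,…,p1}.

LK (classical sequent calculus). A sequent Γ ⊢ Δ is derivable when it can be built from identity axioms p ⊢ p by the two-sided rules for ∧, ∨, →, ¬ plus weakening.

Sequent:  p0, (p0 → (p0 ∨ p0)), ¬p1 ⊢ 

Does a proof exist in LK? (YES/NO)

Search for a countermodel by truth-table:
  v=00: Γ:[p0=F, (p0 → (p0 ∨ p0))=T, ¬p1=T] Δ:[] refutes=False
  v=01: Γ:[p0=F, (p0 → (p0 ∨ p0))=T, ¬p1=F] Δ:[] refutes=False
  v=10: Γ:[p0=T, (p0 → (p0 ∨ p0))=T, ¬p1=T] Δ:[] refutes=True  ← countermodel

Result: NO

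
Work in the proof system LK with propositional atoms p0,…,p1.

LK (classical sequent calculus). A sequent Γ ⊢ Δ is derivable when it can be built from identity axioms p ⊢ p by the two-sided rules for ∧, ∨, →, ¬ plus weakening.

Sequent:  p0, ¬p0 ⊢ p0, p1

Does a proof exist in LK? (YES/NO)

Proof tree:
[¬L] p0, ¬p0 ⊢ p0, p1
  [WR] p0 ⊢ p0, p0, p1
    [WR] p0 ⊢ p0, p0
      [Ax] p0 ⊢ p0

Result: YES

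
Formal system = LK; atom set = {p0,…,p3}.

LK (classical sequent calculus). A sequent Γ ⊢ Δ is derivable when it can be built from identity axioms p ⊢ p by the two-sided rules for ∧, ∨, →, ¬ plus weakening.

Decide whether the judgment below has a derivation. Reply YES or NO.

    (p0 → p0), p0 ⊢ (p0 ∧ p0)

Derivation (root first):
[∧R] (p0 → p0), p0 ⊢ (p0 ∧ p0)
  [→L] p0, (p0 → p0) ⊢ p0
    [Ax] p0 ⊢ p0
    [Ax] p0 ⊢ p0
  [Ax] p0 ⊢ p0

Result: YES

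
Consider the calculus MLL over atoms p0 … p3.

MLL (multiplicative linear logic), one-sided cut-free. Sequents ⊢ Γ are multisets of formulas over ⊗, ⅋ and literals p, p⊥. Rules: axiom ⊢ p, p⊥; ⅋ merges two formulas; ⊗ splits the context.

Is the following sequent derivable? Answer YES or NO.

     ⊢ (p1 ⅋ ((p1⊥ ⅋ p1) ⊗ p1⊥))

Proof tree:
[⅋]  ⊢ (p1 ⅋ ((p1⊥ ⅋ p1) ⊗ p1⊥))
  [⊗]  ⊢ p1, ((p1⊥ ⅋ p1) ⊗ p1⊥)
    [⅋]  ⊢ (p1⊥ ⅋ p1)
      [Ax]  ⊢ p1, p1⊥
    [Ax]  ⊢ p1, p1⊥

Result: YES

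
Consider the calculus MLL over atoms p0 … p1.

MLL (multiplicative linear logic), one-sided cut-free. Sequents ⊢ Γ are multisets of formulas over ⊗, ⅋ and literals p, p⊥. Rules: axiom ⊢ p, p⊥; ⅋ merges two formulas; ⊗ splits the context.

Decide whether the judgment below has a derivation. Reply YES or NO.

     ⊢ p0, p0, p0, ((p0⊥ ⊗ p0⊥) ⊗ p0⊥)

Derivation trace:
[⊗]  ⊢ p0, p0, p0, ((p0⊥ ⊗ p0⊥) ⊗ p0⊥)
  [⊗]  ⊢ p0, p0, (p0⊥ ⊗ p0⊥)
    [Ax]  ⊢ p0, p0⊥
    [Ax]  ⊢ p0, p0⊥
  [Ax]  ⊢ p0, p0⊥

Result: YES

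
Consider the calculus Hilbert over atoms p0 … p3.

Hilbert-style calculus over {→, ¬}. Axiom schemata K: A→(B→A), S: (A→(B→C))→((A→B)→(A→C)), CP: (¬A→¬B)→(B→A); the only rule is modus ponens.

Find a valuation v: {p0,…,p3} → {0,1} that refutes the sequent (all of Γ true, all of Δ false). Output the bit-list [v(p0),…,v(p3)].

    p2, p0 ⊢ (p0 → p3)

Enumerate valuations to refute Γ ⊢ Δ:
  v=0000: Γ:[p2=F, p0=F] Δ:[(p0 → p3)=T] refutes=False
  v=0001: Γ:[p2=F, p0=F] Δ:[(p0 → p3)=T] refutes=False
  v=0010: Γ:[p2=T, p0=F] Δ:[(p0 → p3)=T] refutes=False
  v=0011: Γ:[p2=T, p0=F] Δ:[(p0 → p3)=T] refutes=False
  v=0100: Γ:[p2=F, p0=F] Δ:[(p0 → p3)=T] refutes=False
  v=0101: Γ:[p2=F, p0=F] Δ:[(p0 → p3)=T] refutes=False
  v=0110: Γ:[p2=T, p0=F] Δ:[(p0 → p3)=T] refutes=False
  v=0111: Γ:[p2=T, p0=F] Δ:[(p0 → p3)=T] refutes=False
  v=1000: Γ:[p2=F, p0=T] Δ:[(p0 → p3)=F] refutes=False
  v=1001: Γ:[p2=F, p0=T] Δ:[(p0 → p3)=T] refutes=False
  v=1010: Γ:[p2=T, p0=T] Δ:[(p0 → p3)=F] refutes=True  ← countermodel

Result: [1, 0, 1, 0]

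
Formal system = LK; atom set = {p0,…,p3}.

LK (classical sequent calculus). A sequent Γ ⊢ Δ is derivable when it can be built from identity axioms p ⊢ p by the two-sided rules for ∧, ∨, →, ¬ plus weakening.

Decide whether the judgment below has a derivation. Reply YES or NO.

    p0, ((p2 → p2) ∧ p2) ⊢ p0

Derivation trace:
[∧L] p0, ((p2 → p2) ∧ p2) ⊢ p0
  [→L] p2, p0, (p2 → p2) ⊢ p0
    [Ax] p2 ⊢ p2
    [WL] p0, p2 ⊢ p0
      [Ax] p0 ⊢ p0

Result: YES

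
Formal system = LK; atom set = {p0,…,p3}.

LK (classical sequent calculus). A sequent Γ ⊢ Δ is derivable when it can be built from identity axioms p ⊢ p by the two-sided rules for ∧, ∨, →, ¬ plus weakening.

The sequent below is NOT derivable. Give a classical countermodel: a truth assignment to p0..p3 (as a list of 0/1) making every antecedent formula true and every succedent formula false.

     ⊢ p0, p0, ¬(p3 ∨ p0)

Enumerate valuations to refute Γ ⊢ Δ:
  v=0000: Γ:[] Δ:[p0=F, p0=F, ¬(p3 ∨ p0)=T] refutes=False
  v=0001: Γ:[] Δ:[p0=F, p0=F, ¬(p3 ∨ p0)=F] refutes=True  ← countermodel

Result: [0, 0, 0, 1]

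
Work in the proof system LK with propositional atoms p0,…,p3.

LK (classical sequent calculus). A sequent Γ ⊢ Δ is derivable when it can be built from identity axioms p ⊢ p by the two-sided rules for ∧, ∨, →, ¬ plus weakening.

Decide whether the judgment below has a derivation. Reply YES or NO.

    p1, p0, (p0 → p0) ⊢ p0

Derivation (root first):
[→L] p1, p0, (p0 → p0) ⊢ p0
  [WL] p0, p1 ⊢ p0
    [Ax] p0 ⊢ p0
  [Ax] p0 ⊢ p0

Result: YES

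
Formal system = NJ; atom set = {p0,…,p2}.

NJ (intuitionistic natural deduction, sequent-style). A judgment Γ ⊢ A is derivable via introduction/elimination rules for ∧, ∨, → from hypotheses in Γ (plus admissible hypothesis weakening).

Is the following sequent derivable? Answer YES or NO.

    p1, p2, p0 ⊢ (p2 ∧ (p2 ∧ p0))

Derivation (root first):
[∧I] p1, p2, p0 ⊢ (p2 ∧ (p2 ∧ p0))
  [Ax] p2 ⊢ p2
  [∧I] p1, p2, p0 ⊢ (p2 ∧ p0)
    [Ax] p2 ⊢ p2
    [Wk] p0, p1 ⊢ p0
      [Ax] p0 ⊢ p0

Result: YES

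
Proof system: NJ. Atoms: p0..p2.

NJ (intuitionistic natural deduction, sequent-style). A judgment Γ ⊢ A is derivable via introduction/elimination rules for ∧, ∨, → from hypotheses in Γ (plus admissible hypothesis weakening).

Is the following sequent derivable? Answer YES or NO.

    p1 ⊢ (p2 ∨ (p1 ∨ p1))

Derivation trace:
[∨I₂] p1 ⊢ (p2 ∨ (p1 ∨ p1))
  [∨I₁] p1 ⊢ (p1 ∨ p1)
    [Ax] p1 ⊢ p1

Result: YES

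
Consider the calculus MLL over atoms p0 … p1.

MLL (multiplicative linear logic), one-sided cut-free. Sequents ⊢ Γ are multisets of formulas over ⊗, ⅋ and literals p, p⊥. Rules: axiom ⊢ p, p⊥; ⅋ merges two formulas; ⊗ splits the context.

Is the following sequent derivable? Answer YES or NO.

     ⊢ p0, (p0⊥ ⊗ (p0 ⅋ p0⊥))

Derivation (root first):
[⊗]  ⊢ p0, (p0⊥ ⊗ (p0 ⅋ p0⊥))
  [Ax]  ⊢ p0, p0⊥
  [⅋]  ⊢ (p0 ⅋ p0⊥)
    [Ax]  ⊢ p0, p0⊥

Result: YES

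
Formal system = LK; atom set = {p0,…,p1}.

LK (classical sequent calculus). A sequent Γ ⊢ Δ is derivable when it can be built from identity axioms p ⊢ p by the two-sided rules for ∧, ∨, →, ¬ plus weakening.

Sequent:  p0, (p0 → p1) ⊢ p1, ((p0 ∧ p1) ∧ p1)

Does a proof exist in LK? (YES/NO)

Proof tree:
[∧R] p0, (p0 → p1) ⊢ p1, ((p0 ∧ p1) ∧ p1)
  [∧R] (p0 → p1), p0 ⊢ p1, (p0 ∧ p1)
    [Ax] p0 ⊢ p0
    [WR] p0, (p0 → p1) ⊢ p1, p1
      [→L] p0, (p0 → p1) ⊢ p1
        [Ax] p0 ⊢ p0
        [Ax] p1 ⊢ p1
  [→L] p0, (p0 → p1) ⊢ p1
    [Ax] p0 ⊢ p0
    [Ax] p1 ⊢ p1

Result: YES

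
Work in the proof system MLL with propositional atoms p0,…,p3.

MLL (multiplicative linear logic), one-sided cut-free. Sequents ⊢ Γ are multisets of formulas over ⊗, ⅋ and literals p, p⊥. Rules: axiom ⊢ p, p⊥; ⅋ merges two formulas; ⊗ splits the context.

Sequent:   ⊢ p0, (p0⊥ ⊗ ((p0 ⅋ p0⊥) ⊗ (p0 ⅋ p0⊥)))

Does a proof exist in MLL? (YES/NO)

Derivation (root first):
[⊗]  ⊢ p0, (p0⊥ ⊗ ((p0 ⅋ p0⊥) ⊗ (p0 ⅋ p0⊥)))
  [Ax]  ⊢ p0, p0⊥
  [⊗]  ⊢ ((p0 ⅋ p0⊥) ⊗ (p0 ⅋ p0⊥))
    [⅋]  ⊢ (p0 ⅋ p0⊥)
      [Ax]  ⊢ p0, p0⊥
    [⅋]  ⊢ (p0 ⅋ p0⊥)
      [Ax]  ⊢ p0, p0⊥

Result: YES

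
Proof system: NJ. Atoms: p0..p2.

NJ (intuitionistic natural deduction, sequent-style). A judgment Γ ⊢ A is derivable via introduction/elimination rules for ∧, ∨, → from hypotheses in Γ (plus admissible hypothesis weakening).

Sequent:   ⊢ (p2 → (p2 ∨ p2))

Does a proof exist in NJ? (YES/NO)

Proof tree:
[→I]  ⊢ (p2 → (p2 ∨ p2))
  [∨I₁] p2 ⊢ (p2 ∨ p2)
    [Ax] p2 ⊢ p2

Result: YES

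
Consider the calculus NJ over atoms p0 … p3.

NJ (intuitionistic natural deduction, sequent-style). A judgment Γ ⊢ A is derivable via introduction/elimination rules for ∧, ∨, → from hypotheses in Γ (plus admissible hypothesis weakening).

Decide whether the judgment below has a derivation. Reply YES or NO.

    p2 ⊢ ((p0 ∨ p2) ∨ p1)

Derivation (root first):
[∨I₁] p2 ⊢ ((p0 ∨ p2) ∨ p1)
  [∨I₂] p2 ⊢ (p0 ∨ p2)
    [Ax] p2 ⊢ p2

Result: YES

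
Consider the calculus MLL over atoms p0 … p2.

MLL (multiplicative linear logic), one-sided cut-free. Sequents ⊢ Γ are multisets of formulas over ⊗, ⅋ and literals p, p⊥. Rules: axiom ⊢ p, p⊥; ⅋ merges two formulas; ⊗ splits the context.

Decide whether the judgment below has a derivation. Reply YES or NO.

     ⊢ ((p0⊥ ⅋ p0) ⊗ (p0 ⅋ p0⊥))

Proof tree:
[⊗]  ⊢ ((p0⊥ ⅋ p0) ⊗ (p0 ⅋ p0⊥))
  [⅋]  ⊢ (p0⊥ ⅋ p0)
    [Ax]  ⊢ p0, p0⊥
  [⅋]  ⊢ (p0 ⅋ p0⊥)
    [Ax]  ⊢ p0, p0⊥

Result: YES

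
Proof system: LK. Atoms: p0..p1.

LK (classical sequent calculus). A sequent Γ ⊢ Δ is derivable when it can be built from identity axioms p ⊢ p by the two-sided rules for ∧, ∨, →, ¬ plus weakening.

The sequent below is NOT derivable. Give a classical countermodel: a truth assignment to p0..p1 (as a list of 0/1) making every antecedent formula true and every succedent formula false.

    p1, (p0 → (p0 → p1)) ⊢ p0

Enumerate valuations to refute Γ ⊢ Δ:
  v=00: Γ:[p1=F, (p0 → (p0 → p1))=T] Δ:[p0=F] refutes=False
  v=01: Γ:[p1=T, (p0 → (p0 → p1))=T] Δ:[p0=F] refutes=True  ← countermodel

Result: [0, 1]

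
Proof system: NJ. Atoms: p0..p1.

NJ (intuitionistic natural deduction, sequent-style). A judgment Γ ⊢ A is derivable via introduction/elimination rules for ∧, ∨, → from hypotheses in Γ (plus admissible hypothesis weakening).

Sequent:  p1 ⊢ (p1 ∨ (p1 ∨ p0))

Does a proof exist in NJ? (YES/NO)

Derivation (root first):
[∨I₂] p1 ⊢ (p1 ∨ (p1 ∨ p0))
  [∨I₁] p1 ⊢ (p1 ∨ p0)
    [Ax] p1 ⊢ p1

Result: YES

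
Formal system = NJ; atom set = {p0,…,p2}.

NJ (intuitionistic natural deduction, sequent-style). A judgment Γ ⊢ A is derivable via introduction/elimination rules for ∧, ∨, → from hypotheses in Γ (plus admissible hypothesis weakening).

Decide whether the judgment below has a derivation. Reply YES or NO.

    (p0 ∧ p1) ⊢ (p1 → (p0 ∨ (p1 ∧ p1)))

Proof tree:
[→I] (p0 ∧ p1) ⊢ (p1 → (p0 ∨ (p1 ∧ p1)))
  [∨I₂] p1, (p0 ∧ p1) ⊢ (p0 ∨ (p1 ∧ p1))
    [∧I] p1, (p0 ∧ p1) ⊢ (p1 ∧ p1)
      [Wk] p1, (p0 ∧ p1) ⊢ p1
        [Ax] p1 ⊢ p1
      [Wk] p1, (p0 ∧ p1) ⊢ p1
        [Ax] p1 ⊢ p1

Result: YES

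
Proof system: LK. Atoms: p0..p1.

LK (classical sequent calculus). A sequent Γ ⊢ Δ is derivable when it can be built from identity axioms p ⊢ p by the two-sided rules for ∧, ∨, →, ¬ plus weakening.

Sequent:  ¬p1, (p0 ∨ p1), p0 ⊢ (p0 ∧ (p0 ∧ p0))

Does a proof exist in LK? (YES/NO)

Proof tree:
[∧R] ¬p1, (p0 ∨ p1), p0 ⊢ (p0 ∧ (p0 ∧ p0))
  [Ax] p0 ⊢ p0
  [∧R] ¬p1, (p0 ∨ p1), p0 ⊢ (p0 ∧ p0)
    [Ax] p0 ⊢ p0
    [¬L] (p0 ∨ p1), ¬p1 ⊢ p0
      [∨L] (p0 ∨ p1) ⊢ p1, p0
        [Ax] p0 ⊢ p0
        [Ax] p1 ⊢ p1

Result: YES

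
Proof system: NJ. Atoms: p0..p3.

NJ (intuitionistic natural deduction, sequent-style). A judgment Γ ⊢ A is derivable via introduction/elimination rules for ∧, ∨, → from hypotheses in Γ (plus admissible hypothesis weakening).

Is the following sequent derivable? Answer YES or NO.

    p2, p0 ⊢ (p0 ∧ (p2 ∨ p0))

Derivation trace:
[∧I] p2, p0 ⊢ (p0 ∧ (p2 ∨ p0))
  [Ax] p0 ⊢ p0
  [∨I₁] p2 ⊢ (p2 ∨ p0)
    [Ax] p2 ⊢ p2

Result: YES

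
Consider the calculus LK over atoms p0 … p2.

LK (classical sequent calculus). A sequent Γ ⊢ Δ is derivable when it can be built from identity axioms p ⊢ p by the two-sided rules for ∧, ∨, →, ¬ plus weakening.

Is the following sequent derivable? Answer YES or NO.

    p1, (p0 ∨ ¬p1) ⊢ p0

Derivation (root first):
[∨L] p1, (p0 ∨ ¬p1) ⊢ p0
  [Ax] p0 ⊢ p0
  [¬L] p1, ¬p1 ⊢ 
    [Ax] p1 ⊢ p1

Result: YES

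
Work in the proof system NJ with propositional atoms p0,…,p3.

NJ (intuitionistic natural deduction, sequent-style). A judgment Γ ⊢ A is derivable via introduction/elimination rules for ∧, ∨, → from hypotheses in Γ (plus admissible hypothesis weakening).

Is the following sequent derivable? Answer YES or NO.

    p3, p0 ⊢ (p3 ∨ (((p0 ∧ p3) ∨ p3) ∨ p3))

Derivation trace:
[∨I₂] p3, p0 ⊢ (p3 ∨ (((p0 ∧ p3) ∨ p3) ∨ p3))
  [∨I₁] p3, p0 ⊢ (((p0 ∧ p3) ∨ p3) ∨ p3)
    [∨I₁] p3, p0 ⊢ ((p0 ∧ p3) ∨ p3)
      [∧I] p3, p0 ⊢ (p0 ∧ p3)
        [Ax] p0 ⊢ p0
        [Ax] p3 ⊢ p3

Result: YES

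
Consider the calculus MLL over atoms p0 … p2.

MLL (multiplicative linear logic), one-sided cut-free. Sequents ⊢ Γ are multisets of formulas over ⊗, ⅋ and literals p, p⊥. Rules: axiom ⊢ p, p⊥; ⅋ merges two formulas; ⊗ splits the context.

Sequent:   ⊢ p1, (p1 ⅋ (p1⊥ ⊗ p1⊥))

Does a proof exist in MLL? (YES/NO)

Proof tree:
[⅋]  ⊢ p1, (p1 ⅋ (p1⊥ ⊗ p1⊥))
  [⊗]  ⊢ p1, p1, (p1⊥ ⊗ p1⊥)
    [Ax]  ⊢ p1, p1⊥
    [Ax]  ⊢ p1, p1⊥

Result: YES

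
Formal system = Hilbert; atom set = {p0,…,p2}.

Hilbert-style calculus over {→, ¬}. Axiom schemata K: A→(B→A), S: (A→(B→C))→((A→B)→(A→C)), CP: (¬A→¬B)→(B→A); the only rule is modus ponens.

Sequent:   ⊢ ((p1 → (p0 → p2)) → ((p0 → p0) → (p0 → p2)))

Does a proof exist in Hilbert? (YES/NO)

Search for a countermodel by truth-table:
  v=000: Γ:[] Δ:[((p1 → (p0 → p2)) → ((p0 → p0) → (p0 → p2)))=T] refutes=False
  v=001: Γ:[] Δ:[((p1 → (p0 → p2)) → ((p0 → p0) → (p0 → p2)))=T] refutes=False
  v=010: Γ:[] Δ:[((p1 → (p0 → p2)) → ((p0 → p0) → (p0 → p2)))=T] refutes=False
  v=011: Γ:[] Δ:[((p1 → (p0 → p2)) → ((p0 → p0) → (p0 → p2)))=T] refutes=False
  v=100: Γ:[] Δ:[((p1 → (p0 → p2)) → ((p0 → p0) → (p0 → p2)))=F] refutes=True  ← countermodel

Result: NO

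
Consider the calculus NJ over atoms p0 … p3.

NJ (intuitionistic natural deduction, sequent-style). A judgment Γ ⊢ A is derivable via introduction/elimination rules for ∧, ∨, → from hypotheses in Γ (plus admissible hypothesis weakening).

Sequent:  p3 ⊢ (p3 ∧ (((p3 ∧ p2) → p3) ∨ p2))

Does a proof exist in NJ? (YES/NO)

Derivation trace:
[∧I] p3 ⊢ (p3 ∧ (((p3 ∧ p2) → p3) ∨ p2))
  [Ax] p3 ⊢ p3
  [∨I₁] p3 ⊢ (((p3 ∧ p2) → p3) ∨ p2)
    [→I] p3 ⊢ ((p3 ∧ p2) → p3)
      [Wk] p3, (p3 ∧ p2) ⊢ p3
        [Ax] p3 ⊢ p3

Result: YES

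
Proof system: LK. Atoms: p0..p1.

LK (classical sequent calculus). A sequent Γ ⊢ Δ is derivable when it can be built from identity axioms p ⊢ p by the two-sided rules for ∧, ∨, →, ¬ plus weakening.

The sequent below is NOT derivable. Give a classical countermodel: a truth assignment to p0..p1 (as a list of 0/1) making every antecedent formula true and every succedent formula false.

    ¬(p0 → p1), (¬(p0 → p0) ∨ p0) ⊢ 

Truth-table refutation:
  v=00: Γ:[¬(p0 → p1)=F, (¬(p0 → p0) ∨ p0)=F] Δ:[] refutes=False
  v=01: Γ:[¬(p0 → p1)=F, (¬(p0 → p0) ∨ p0)=F] Δ:[] refutes=False
  v=10: Γ:[¬(p0 → p1)=T, (¬(p0 → p0) ∨ p0)=T] Δ:[] refutes=True  ← countermodel

Result: [1, 0]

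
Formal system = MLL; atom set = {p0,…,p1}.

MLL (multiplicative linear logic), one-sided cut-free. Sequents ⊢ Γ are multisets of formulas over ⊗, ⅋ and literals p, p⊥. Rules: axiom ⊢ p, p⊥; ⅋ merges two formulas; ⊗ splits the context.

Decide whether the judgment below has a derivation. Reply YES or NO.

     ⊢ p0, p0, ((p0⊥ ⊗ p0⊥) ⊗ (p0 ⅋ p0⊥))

Derivation trace:
[⊗]  ⊢ p0, p0, ((p0⊥ ⊗ p0⊥) ⊗ (p0 ⅋ p0⊥))
  [⊗]  ⊢ p0, p0, (p0⊥ ⊗ p0⊥)
    [Ax]  ⊢ p0, p0⊥
    [Ax]  ⊢ p0, p0⊥
  [⅋]  ⊢ (p0 ⅋ p0⊥)
    [Ax]  ⊢ p0, p0⊥

Result: YES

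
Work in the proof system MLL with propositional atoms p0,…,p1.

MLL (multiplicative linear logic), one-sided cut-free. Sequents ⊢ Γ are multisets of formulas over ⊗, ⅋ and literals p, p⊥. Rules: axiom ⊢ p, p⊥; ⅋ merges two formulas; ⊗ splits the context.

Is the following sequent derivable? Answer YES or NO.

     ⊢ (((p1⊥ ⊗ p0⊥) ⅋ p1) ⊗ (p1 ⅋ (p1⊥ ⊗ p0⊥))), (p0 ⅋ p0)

Derivation trace:
[⅋]  ⊢ (((p1⊥ ⊗ p0⊥) ⅋ p1) ⊗ (p1 ⅋ (p1⊥ ⊗ p0⊥))), (p0 ⅋ p0)
  [⊗]  ⊢ p0, p0, (((p1⊥ ⊗ p0⊥) ⅋ p1) ⊗ (p1 ⅋ (p1⊥ ⊗ p0⊥)))
    [⅋]  ⊢ p0, ((p1⊥ ⊗ p0⊥) ⅋ p1)
      [⊗]  ⊢ p1, p0, (p1⊥ ⊗ p0⊥)
        [Ax]  ⊢ p1, p1⊥
        [Ax]  ⊢ p0, p0⊥
    [⅋]  ⊢ p0, (p1 ⅋ (p1⊥ ⊗ p0⊥))
      [⊗]  ⊢ p1, p0, (p1⊥ ⊗ p0⊥)
        [Ax]  ⊢ p1, p1⊥
        [Ax]  ⊢ p0, p0⊥

Result: YES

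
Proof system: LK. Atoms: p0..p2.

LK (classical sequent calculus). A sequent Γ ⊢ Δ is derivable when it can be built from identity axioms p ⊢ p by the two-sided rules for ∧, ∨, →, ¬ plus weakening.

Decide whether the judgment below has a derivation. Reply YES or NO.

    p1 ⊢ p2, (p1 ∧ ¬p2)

Proof tree:
[∧R] p1 ⊢ p2, (p1 ∧ ¬p2)
  [Ax] p1 ⊢ p1
  [¬R]  ⊢ p2, ¬p2
    [Ax] p2 ⊢ p2

Result: YES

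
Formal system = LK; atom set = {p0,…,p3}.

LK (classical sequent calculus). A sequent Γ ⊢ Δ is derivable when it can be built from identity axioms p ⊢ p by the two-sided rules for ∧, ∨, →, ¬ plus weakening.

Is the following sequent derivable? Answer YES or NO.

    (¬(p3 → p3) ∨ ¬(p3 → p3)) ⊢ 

Proof tree:
[∨L] (¬(p3 → p3) ∨ ¬(p3 → p3)) ⊢ 
  [¬L] ¬(p3 → p3) ⊢ 
    [→R]  ⊢ (p3 → p3)
      [Ax] p3 ⊢ p3
  [¬L] ¬(p3 → p3) ⊢ 
    [→R]  ⊢ (p3 → p3)
      [Ax] p3 ⊢ p3

Result: YES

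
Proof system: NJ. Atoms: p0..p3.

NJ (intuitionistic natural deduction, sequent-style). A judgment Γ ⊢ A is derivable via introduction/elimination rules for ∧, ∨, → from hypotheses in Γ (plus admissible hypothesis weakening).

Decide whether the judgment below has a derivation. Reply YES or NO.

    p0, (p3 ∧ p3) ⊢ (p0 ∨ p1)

Derivation (root first):
[∨I₁] p0, (p3 ∧ p3) ⊢ (p0 ∨ p1)
  [Wk] p0, (p3 ∧ p3) ⊢ p0
    [Ax] p0 ⊢ p0

Result: YES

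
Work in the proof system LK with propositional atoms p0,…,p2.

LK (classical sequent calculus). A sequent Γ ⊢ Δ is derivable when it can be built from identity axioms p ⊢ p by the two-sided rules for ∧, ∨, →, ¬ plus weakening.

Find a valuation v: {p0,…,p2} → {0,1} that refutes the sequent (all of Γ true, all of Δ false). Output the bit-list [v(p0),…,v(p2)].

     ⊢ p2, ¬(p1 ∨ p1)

Enumerate valuations to refute Γ ⊢ Δ:
  v=000: Γ:[] Δ:[p2=F, ¬(p1 ∨ p1)=T] refutes=False
  v=001: Γ:[] Δ:[p2=T, ¬(p1 ∨ p1)=T] refutes=False
  v=010: Γ:[] Δ:[p2=F, ¬(p1 ∨ p1)=F] refutes=True  ← countermodel

Result: [0, 1, 0]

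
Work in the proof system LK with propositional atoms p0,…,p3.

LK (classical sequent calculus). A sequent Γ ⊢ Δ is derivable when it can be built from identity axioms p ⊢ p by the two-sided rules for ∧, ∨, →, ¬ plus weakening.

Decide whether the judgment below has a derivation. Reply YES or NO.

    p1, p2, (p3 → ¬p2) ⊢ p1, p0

Derivation trace:
[→L] p1, p2, (p3 → ¬p2) ⊢ p1, p0
  [WR] p1 ⊢ p1, p3
    [Ax] p1 ⊢ p1
  [WR] p2, ¬p2 ⊢ p0
    [¬L] p2, ¬p2 ⊢ 
      [Ax] p2 ⊢ p2

Result: YES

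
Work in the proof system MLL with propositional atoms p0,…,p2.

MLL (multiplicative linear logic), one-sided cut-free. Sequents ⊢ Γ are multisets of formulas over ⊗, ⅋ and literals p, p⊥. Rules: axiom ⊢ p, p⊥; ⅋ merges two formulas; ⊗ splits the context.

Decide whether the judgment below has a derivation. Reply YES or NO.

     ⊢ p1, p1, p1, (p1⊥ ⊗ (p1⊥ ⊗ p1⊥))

Derivation (root first):
[⊗]  ⊢ p1, p1, p1, (p1⊥ ⊗ (p1⊥ ⊗ p1⊥))
  [Ax]  ⊢ p1, p1⊥
  [⊗]  ⊢ p1, p1, (p1⊥ ⊗ p1⊥)
    [Ax]  ⊢ p1, p1⊥
    [Ax]  ⊢ p1, p1⊥

Result: YES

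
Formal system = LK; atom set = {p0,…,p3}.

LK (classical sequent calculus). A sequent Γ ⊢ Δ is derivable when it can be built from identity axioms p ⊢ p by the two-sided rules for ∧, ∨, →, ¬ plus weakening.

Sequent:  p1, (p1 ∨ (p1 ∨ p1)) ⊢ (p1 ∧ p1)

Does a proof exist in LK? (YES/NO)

Derivation (root first):
[∧R] p1, (p1 ∨ (p1 ∨ p1)) ⊢ (p1 ∧ p1)
  [∨L] (p1 ∨ (p1 ∨ p1)) ⊢ p1
    [Ax] p1 ⊢ p1
    [∨L] (p1 ∨ p1) ⊢ p1
      [Ax] p1 ⊢ p1
      [Ax] p1 ⊢ p1
  [Ax] p1 ⊢ p1

Result: YES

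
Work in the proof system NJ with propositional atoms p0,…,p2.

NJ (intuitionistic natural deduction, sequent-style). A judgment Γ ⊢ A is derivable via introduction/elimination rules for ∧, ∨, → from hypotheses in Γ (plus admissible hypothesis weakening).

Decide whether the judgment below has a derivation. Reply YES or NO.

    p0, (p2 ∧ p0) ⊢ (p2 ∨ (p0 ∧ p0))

Derivation (root first):
[Wk] p0, (p2 ∧ p0) ⊢ (p2 ∨ (p0 ∧ p0))
  [∨I₂] p0 ⊢ (p2 ∨ (p0 ∧ p0))
    [∧I] p0 ⊢ (p0 ∧ p0)
      [Ax] p0 ⊢ p0
      [Ax] p0 ⊢ p0

Result: YES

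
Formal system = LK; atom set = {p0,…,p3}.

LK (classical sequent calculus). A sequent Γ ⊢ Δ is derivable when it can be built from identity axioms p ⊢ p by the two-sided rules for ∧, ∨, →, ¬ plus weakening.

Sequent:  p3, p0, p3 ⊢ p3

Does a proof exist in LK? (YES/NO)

Derivation (root first):
[WL] p3, p0, p3 ⊢ p3
  [WL] p3, p0 ⊢ p3
    [Ax] p3 ⊢ p3

Result: YES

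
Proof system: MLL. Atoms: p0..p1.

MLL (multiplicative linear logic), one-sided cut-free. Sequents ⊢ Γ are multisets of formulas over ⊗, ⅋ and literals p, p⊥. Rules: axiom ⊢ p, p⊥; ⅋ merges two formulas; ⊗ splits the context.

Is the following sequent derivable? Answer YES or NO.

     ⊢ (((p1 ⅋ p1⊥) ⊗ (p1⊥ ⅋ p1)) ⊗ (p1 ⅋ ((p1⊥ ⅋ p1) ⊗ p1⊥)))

Derivation trace:
[⊗]  ⊢ (((p1 ⅋ p1⊥) ⊗ (p1⊥ ⅋ p1)) ⊗ (p1 ⅋ ((p1⊥ ⅋ p1) ⊗ p1⊥)))
  [⊗]  ⊢ ((p1 ⅋ p1⊥) ⊗ (p1⊥ ⅋ p1))
    [⅋]  ⊢ (p1 ⅋ p1⊥)
      [Ax]  ⊢ p1, p1⊥
    [⅋]  ⊢ (p1⊥ ⅋ p1)
      [Ax]  ⊢ p1, p1⊥
  [⅋]  ⊢ (p1 ⅋ ((p1⊥ ⅋ p1) ⊗ p1⊥))
    [⊗]  ⊢ p1, ((p1⊥ ⅋ p1) ⊗ p1⊥)
      [⅋]  ⊢ (p1⊥ ⅋ p1)
        [Ax]  ⊢ p1, p1⊥
      [Ax]  ⊢ p1, p1⊥

Result: YES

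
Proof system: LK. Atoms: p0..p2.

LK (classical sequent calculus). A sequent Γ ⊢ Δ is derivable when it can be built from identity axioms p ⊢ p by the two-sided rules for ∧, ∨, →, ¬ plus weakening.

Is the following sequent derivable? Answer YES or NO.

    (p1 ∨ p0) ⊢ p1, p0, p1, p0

Proof tree:
[WR] (p1 ∨ p0) ⊢ p1, p0, p1, p0
  [WR] (p1 ∨ p0) ⊢ p1, p0, p1
    [∨L] (p1 ∨ p0) ⊢ p1, p0
      [Ax] p1 ⊢ p1
      [Ax] p0 ⊢ p0

Result: YES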